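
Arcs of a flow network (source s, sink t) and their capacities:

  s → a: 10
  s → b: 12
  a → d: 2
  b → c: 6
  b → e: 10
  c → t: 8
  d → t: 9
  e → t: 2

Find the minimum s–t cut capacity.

Augment s→a→d→t: bottleneck 2, flow now 2.
Augment s→b→c→t: bottleneck 6, flow now 8.
Augment s→b→e→t: bottleneck 2, flow now 10.
No augmenting path remains; maximum flow = 10.
By max-flow min-cut, the minimum cut capacity equals the max flow.
In the residual graph, reachable from s: {s, a, b, e}.
Min-cut edges: a→d (2), b→c (6), e→t (2); capacity 2 + 6 + 2 = 10.

10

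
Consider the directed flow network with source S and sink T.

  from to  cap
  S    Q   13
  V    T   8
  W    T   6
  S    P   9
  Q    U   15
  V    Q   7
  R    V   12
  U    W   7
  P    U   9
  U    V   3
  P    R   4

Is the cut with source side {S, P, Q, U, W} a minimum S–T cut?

Given cut capacity: 4 + 3 + 6 = 13.
Augment S→P→R→V→T: bottleneck 4, flow now 4.
Augment S→P→U→V→T: bottleneck 3, flow now 7.
Augment S→P→U→W→T: bottleneck 2, flow now 9.
Augment S→Q→U→W→T: bottleneck 4, flow now 13.
No augmenting path remains; maximum flow = 13.
Cut capacity 13 equals the max flow, so it is a minimum cut.

Yes — it is a minimum cut (capacity 13).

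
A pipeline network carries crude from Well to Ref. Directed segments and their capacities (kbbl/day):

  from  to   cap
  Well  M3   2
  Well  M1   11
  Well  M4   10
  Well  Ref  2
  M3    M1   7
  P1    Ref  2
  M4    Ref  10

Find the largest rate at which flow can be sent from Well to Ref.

Augment Well→Ref: bottleneck 2, flow now 2.
Augment Well→M4→Ref: bottleneck 10, flow now 12.
No augmenting path remains; maximum flow = 12.
In the residual graph, reachable from Well: {Well, M3, M1}.
Min-cut edges: Well→M4 (10), Well→Ref (2); capacity 10 + 2 = 12.
This cut is saturated, so no flow can exceed 12.

12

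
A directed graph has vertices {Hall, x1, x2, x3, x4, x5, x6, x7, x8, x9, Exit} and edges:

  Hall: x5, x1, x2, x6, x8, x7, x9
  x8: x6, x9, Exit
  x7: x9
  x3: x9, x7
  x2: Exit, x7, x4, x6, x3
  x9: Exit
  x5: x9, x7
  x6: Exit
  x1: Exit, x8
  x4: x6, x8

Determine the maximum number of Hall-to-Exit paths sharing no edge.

Assign every edge capacity 1; by Menger, the answer equals the max flow.
Path Hall→x1→Exit (+1); total 1.
Path Hall→x2→Exit (+1); total 2.
Path Hall→x6→Exit (+1); total 3.
Path Hall→x8→Exit (+1); total 4.
Path Hall→x9→Exit (+1); total 5.
No residual Hall→Exit path; max flow = 5.
Certifying cut of size 5: {Hall→x1, Hall→x2, Hall→x6, Hall→x8, x9→Exit}.

5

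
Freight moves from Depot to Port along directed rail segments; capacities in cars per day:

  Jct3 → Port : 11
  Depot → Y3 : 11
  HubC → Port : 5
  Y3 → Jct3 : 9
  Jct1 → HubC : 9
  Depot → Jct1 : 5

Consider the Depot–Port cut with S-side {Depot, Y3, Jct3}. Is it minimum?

Given cut capacity: 5 + 11 = 16.
Augment Depot→Jct1→HubC→Port: bottleneck 5, flow now 5.
Augment Depot→Y3→Jct3→Port: bottleneck 9, flow now 14.
No augmenting path remains; maximum flow = 14.
In the residual graph, reachable from Depot: {Depot, Y3}.
Min-cut edges: Depot→Jct1 (5), Y3→Jct3 (9); capacity 5 + 9 = 14.
Cut capacity 16 exceeds the max flow 14, so it is not minimum.

No — its capacity is 16, but the minimum cut has capacity 14.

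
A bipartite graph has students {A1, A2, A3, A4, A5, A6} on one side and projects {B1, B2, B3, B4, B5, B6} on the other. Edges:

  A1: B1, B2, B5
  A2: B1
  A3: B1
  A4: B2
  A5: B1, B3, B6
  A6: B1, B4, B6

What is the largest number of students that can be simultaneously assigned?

5

Unit-capacity flow: source→left, listed edges, right→sink; max matching = max flow.
Augmenting path A1→B1 (+1); matched 1.
Augmenting path A4→B2 (+1); matched 2.
Augmenting path A5→B3 (+1); matched 3.
Augmenting path A6→B4 (+1); matched 4.
Augmenting path A2→B1→A1→B5 (+1); matched 5.
No augmenting path remains; maximum matching = 5.
König certificate: {A1, A4, A5, A6, B1} is a vertex cover of size 5 (every listed pair touches it), so no matching can be larger.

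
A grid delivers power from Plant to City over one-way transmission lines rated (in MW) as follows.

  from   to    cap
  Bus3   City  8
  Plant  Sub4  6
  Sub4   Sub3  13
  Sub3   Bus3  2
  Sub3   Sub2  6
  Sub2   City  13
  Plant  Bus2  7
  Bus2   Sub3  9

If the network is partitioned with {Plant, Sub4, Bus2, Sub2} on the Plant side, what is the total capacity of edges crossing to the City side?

35

Edges leaving {Plant, Sub4, Bus2, Sub2}: Sub4→Sub3 (13), Bus2→Sub3 (9), Sub2→City (13).
Cut capacity = 13 + 9 + 13 = 35.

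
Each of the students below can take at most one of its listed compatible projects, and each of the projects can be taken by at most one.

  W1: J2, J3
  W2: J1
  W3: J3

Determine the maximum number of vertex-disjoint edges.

3

Unit-capacity flow: source→left, listed edges, right→sink; max matching = max flow.
Augmenting path W1→J2 (+1); matched 1.
Augmenting path W2→J1 (+1); matched 2.
Augmenting path W3→J3 (+1); matched 3.
No augmenting path remains; maximum matching = 3.
König certificate: {W1, W2, W3} is a vertex cover of size 3 (every listed pair touches it), so no matching can be larger.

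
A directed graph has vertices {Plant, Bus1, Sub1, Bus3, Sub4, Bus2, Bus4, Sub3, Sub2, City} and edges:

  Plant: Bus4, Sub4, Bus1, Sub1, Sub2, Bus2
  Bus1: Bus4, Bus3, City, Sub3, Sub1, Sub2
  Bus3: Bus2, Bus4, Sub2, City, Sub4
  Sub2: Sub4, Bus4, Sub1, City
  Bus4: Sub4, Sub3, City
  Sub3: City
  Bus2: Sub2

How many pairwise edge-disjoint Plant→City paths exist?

Assign every edge capacity 1; by Menger, the answer equals the max flow.
Path Plant→Bus1→City (+1); total 1.
Path Plant→Bus4→City (+1); total 2.
Path Plant→Sub2→City (+1); total 3.
Path Plant→Bus2→Sub2→Bus4→Sub3→City (+1); total 4.
No residual Plant→City path; max flow = 4.
Certifying cut of size 4: {Plant→Bus1, Plant→Bus2, Plant→Bus4, Plant→Sub2}.

4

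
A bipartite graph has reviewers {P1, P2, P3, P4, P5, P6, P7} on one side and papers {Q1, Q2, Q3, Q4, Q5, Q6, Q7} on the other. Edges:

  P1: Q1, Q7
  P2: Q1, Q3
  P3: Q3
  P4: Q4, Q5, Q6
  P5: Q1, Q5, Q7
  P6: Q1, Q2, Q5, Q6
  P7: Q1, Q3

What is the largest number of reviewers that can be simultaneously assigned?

6

Unit-capacity flow: source→left, listed edges, right→sink; max matching = max flow.
Augmenting path P1→Q1 (+1); matched 1.
Augmenting path P2→Q3 (+1); matched 2.
Augmenting path P4→Q4 (+1); matched 3.
Augmenting path P5→Q5 (+1); matched 4.
Augmenting path P6→Q2 (+1); matched 5.
Augmenting path P7→Q1→P1→Q7 (+1); matched 6.
No augmenting path remains; maximum matching = 6.
König certificate: {P1, P4, P5, P6, Q1, Q3} is a vertex cover of size 6 (every listed pair touches it), so no matching can be larger.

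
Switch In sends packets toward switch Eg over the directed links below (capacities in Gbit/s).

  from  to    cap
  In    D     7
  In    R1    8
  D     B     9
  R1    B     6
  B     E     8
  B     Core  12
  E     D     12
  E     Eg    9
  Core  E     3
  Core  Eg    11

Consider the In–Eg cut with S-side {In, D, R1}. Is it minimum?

Given cut capacity: 9 + 6 = 15.
Augment In→D→B→E→Eg: bottleneck 7, flow now 7.
Augment In→R1→B→E→Eg: bottleneck 1, flow now 8.
Augment In→R1→B→Core→Eg: bottleneck 5, flow now 13.
No augmenting path remains; maximum flow = 13.
In the residual graph, reachable from In: {In, R1}.
Min-cut edges: In→D (7), R1→B (6); capacity 7 + 6 = 13.
Cut capacity 15 exceeds the max flow 13, so it is not minimum.

No — its capacity is 15, but the minimum cut has capacity 13.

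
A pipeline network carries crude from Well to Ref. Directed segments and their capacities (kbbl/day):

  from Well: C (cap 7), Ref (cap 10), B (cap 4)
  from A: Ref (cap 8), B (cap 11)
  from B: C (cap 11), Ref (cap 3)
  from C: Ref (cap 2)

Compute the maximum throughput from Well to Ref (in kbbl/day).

Augment Well→Ref: bottleneck 10, flow now 10.
Augment Well→B→Ref: bottleneck 3, flow now 13.
Augment Well→C→Ref: bottleneck 2, flow now 15.
No augmenting path remains; maximum flow = 15.
In the residual graph, reachable from Well: {Well, B, C}.
Min-cut edges: Well→Ref (10), B→Ref (3), C→Ref (2); capacity 10 + 3 + 2 = 15.
This cut is saturated, so no flow can exceed 15.

15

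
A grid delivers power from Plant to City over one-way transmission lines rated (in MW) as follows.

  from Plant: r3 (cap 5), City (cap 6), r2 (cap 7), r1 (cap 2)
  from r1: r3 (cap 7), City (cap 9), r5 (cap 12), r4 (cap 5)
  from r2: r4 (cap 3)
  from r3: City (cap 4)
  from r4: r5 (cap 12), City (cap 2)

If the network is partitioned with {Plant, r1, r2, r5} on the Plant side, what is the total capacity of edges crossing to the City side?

35

Edges leaving {Plant, r1, r2, r5}: Plant→r3 (5), Plant→City (6), r1→r3 (7), r1→r4 (5), r1→City (9), r2→r4 (3).
Cut capacity = 5 + 6 + 7 + 5 + 9 + 3 = 35.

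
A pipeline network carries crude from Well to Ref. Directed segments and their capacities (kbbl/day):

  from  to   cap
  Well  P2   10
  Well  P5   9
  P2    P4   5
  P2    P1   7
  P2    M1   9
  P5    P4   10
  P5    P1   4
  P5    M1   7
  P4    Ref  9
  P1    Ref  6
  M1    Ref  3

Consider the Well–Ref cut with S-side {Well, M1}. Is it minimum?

No — its capacity is 22, but the minimum cut has capacity 18.

Given cut capacity: 10 + 9 + 3 = 22.
Augment Well→P2→P4→Ref: bottleneck 5, flow now 5.
Augment Well→P2→P1→Ref: bottleneck 5, flow now 10.
Augment Well→P5→P4→Ref: bottleneck 4, flow now 14.
Augment Well→P5→P1→Ref: bottleneck 1, flow now 15.
Augment Well→P5→M1→Ref: bottleneck 3, flow now 18.
No augmenting path remains; maximum flow = 18.
In the residual graph, reachable from Well: {Well, P2, P5, P4, P1, M1}.
Min-cut edges: P4→Ref (9), P1→Ref (6), M1→Ref (3); capacity 9 + 6 + 3 = 18.
Cut capacity 22 exceeds the max flow 18, so it is not minimum.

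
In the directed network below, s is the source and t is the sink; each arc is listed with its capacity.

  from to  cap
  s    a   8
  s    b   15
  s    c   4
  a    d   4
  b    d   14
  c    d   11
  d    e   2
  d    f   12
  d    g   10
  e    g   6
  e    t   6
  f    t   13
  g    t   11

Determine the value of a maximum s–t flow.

22

Augment s→a→d→e→t: bottleneck 2, flow now 2.
Augment s→a→d→f→t: bottleneck 2, flow now 4.
Augment s→b→d→f→t: bottleneck 10, flow now 14.
Augment s→b→d→g→t: bottleneck 4, flow now 18.
Augment s→c→d→g→t: bottleneck 4, flow now 22.
No augmenting path remains; maximum flow = 22.
In the residual graph, reachable from s: {s, a, b}.
Min-cut edges: s→c (4), a→d (4), b→d (14); capacity 4 + 4 + 14 = 22.
This cut is saturated, so no flow can exceed 22.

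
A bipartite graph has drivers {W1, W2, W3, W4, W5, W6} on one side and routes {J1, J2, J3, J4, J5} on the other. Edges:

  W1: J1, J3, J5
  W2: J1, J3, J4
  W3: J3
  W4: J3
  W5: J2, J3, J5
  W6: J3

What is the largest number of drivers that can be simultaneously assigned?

4

Unit-capacity flow: source→left, listed edges, right→sink; max matching = max flow.
Augmenting path W1→J1 (+1); matched 1.
Augmenting path W2→J3 (+1); matched 2.
Augmenting path W5→J2 (+1); matched 3.
Augmenting path W3→J3→W2→J4 (+1); matched 4.
No augmenting path remains; maximum matching = 4.
König certificate: {W1, W2, W5, J3} is a vertex cover of size 4 (every listed pair touches it), so no matching can be larger.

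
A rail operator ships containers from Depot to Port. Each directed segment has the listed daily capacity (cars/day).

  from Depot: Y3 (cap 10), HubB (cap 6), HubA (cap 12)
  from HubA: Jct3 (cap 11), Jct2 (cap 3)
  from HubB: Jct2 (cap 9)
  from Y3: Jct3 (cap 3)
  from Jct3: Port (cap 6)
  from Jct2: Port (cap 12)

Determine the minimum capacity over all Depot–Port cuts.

15

Augment Depot→HubA→Jct3→Port: bottleneck 6, flow now 6.
Augment Depot→HubA→Jct2→Port: bottleneck 3, flow now 9.
Augment Depot→HubB→Jct2→Port: bottleneck 6, flow now 15.
No augmenting path remains; maximum flow = 15.
By max-flow min-cut, the minimum cut capacity equals the max flow.
In the residual graph, reachable from Depot: {Depot, HubA, Y3, Jct3}.
Min-cut edges: Depot→HubB (6), HubA→Jct2 (3), Jct3→Port (6); capacity 6 + 3 + 6 = 15.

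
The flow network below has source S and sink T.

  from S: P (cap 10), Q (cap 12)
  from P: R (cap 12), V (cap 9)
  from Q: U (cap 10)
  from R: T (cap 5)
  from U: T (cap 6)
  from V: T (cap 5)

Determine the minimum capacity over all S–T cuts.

Augment S→P→R→T: bottleneck 5, flow now 5.
Augment S→P→V→T: bottleneck 5, flow now 10.
Augment S→Q→U→T: bottleneck 6, flow now 16.
No augmenting path remains; maximum flow = 16.
By max-flow min-cut, the minimum cut capacity equals the max flow.
In the residual graph, reachable from S: {S, Q, U}.
Min-cut edges: S→P (10), U→T (6); capacity 10 + 6 = 16.

16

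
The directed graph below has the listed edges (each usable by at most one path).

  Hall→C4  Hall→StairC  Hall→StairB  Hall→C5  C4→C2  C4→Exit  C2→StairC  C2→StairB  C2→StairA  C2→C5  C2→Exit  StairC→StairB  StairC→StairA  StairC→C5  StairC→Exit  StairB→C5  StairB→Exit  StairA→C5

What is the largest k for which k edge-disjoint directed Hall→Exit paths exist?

3

Assign every edge capacity 1; by Menger, the answer equals the max flow.
Path Hall→C4→Exit (+1); total 1.
Path Hall→StairC→Exit (+1); total 2.
Path Hall→StairB→Exit (+1); total 3.
No residual Hall→Exit path; max flow = 3.
Certifying cut of size 3: {Hall→C4, Hall→StairB, Hall→StairC}.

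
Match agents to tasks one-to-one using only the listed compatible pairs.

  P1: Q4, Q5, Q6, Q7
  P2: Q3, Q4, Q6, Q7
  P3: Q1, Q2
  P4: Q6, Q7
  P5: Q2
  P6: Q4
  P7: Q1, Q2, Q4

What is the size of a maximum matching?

6

Unit-capacity flow: source→left, listed edges, right→sink; max matching = max flow.
Augmenting path P1→Q4 (+1); matched 1.
Augmenting path P2→Q3 (+1); matched 2.
Augmenting path P3→Q1 (+1); matched 3.
Augmenting path P4→Q6 (+1); matched 4.
Augmenting path P5→Q2 (+1); matched 5.
Augmenting path P6→Q4→P1→Q5 (+1); matched 6.
No augmenting path remains; maximum matching = 6.
König certificate: {P1, P2, P4, Q1, Q2, Q4} is a vertex cover of size 6 (every listed pair touches it), so no matching can be larger.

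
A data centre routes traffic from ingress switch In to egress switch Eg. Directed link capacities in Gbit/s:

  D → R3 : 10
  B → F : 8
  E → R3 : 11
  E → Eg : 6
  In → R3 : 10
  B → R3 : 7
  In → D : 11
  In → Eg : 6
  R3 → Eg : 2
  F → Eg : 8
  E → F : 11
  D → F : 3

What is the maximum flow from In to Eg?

Augment In→Eg: bottleneck 6, flow now 6.
Augment In→R3→Eg: bottleneck 2, flow now 8.
Augment In→D→F→Eg: bottleneck 3, flow now 11.
No augmenting path remains; maximum flow = 11.
In the residual graph, reachable from In: {In, D, R3}.
Min-cut edges: In→Eg (6), D→F (3), R3→Eg (2); capacity 6 + 3 + 2 = 11.
This cut is saturated, so no flow can exceed 11.

11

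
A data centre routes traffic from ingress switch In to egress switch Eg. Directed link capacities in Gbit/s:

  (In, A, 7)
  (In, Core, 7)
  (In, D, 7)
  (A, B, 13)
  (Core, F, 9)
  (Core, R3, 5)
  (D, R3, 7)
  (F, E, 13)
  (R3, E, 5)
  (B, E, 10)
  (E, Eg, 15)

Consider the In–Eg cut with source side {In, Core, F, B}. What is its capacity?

42

Edges leaving {In, Core, F, B}: In→A (7), In→D (7), Core→R3 (5), F→E (13), B→E (10).
Cut capacity = 7 + 7 + 5 + 13 + 10 = 42.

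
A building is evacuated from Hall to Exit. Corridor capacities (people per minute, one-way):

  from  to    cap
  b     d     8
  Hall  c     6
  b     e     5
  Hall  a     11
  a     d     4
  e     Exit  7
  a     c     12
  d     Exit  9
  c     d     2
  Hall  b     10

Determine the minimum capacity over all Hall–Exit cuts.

14

Augment Hall→a→d→Exit: bottleneck 4, flow now 4.
Augment Hall→b→d→Exit: bottleneck 5, flow now 9.
Augment Hall→b→e→Exit: bottleneck 5, flow now 14.
No augmenting path remains; maximum flow = 14.
By max-flow min-cut, the minimum cut capacity equals the max flow.
In the residual graph, reachable from Hall: {Hall, a, b, c, d}.
Min-cut edges: b→e (5), d→Exit (9); capacity 5 + 9 = 14.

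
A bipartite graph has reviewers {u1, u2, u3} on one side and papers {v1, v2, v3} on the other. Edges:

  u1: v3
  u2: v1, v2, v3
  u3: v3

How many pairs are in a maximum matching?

Unit-capacity flow: source→left, listed edges, right→sink; max matching = max flow.
Augmenting path u1→v3 (+1); matched 1.
Augmenting path u2→v1 (+1); matched 2.
No augmenting path remains; maximum matching = 2.
König certificate: {u2, v3} is a vertex cover of size 2 (every listed pair touches it), so no matching can be larger.

2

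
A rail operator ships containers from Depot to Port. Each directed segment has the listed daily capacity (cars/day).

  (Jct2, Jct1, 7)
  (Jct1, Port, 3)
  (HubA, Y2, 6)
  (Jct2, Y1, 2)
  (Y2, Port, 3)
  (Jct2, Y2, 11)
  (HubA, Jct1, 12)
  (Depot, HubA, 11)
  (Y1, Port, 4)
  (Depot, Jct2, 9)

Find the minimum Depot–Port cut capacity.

8

Augment Depot→HubA→Jct1→Port: bottleneck 3, flow now 3.
Augment Depot→HubA→Y2→Port: bottleneck 3, flow now 6.
Augment Depot→Jct2→Y1→Port: bottleneck 2, flow now 8.
No augmenting path remains; maximum flow = 8.
By max-flow min-cut, the minimum cut capacity equals the max flow.
In the residual graph, reachable from Depot: {Depot, HubA, Jct2, Jct1, Y2}.
Min-cut edges: Jct2→Y1 (2), Jct1→Port (3), Y2→Port (3); capacity 2 + 3 + 3 = 8.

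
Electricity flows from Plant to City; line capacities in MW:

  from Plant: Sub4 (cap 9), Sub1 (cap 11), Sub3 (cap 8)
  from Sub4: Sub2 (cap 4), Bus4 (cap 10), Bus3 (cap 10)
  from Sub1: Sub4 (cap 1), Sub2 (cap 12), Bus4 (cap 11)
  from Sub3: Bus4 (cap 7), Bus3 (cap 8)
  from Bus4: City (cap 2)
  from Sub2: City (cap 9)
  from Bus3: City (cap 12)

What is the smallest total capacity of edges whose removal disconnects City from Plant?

Augment Plant→Sub4→Bus4→City: bottleneck 2, flow now 2.
Augment Plant→Sub4→Sub2→City: bottleneck 4, flow now 6.
Augment Plant→Sub4→Bus3→City: bottleneck 3, flow now 9.
Augment Plant→Sub1→Sub2→City: bottleneck 5, flow now 14.
Augment Plant→Sub3→Bus3→City: bottleneck 8, flow now 22.
Augment Plant→Sub1→Sub4→Bus3→City: bottleneck 1, flow now 23.
No augmenting path remains; maximum flow = 23.
By max-flow min-cut, the minimum cut capacity equals the max flow.
In the residual graph, reachable from Plant: {Plant, Sub4, Sub1, Sub3, Bus4, Sub2, Bus3}.
Min-cut edges: Bus4→City (2), Sub2→City (9), Bus3→City (12); capacity 2 + 9 + 12 = 23.

23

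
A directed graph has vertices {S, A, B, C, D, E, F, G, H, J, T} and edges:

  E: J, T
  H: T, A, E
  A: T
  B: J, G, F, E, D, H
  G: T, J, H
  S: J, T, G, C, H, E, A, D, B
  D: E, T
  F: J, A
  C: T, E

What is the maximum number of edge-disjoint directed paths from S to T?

Assign every edge capacity 1; by Menger, the answer equals the max flow.
Path S→T (+1); total 1.
Path S→A→T (+1); total 2.
Path S→C→T (+1); total 3.
Path S→D→T (+1); total 4.
Path S→E→T (+1); total 5.
Path S→G→T (+1); total 6.
Path S→H→T (+1); total 7.
No residual S→T path; max flow = 7.
Certifying cut of size 7: {A→T, D→T, E→T, G→T, H→T, S→C, S→T}.

7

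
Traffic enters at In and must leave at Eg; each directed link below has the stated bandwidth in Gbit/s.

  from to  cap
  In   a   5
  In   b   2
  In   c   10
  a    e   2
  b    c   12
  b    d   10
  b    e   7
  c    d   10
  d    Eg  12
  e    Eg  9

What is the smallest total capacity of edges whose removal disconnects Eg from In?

Augment In→a→e→Eg: bottleneck 2, flow now 2.
Augment In→b→d→Eg: bottleneck 2, flow now 4.
Augment In→c→d→Eg: bottleneck 10, flow now 14.
No augmenting path remains; maximum flow = 14.
By max-flow min-cut, the minimum cut capacity equals the max flow.
In the residual graph, reachable from In: {In, a}.
Min-cut edges: In→b (2), In→c (10), a→e (2); capacity 2 + 10 + 2 = 14.

14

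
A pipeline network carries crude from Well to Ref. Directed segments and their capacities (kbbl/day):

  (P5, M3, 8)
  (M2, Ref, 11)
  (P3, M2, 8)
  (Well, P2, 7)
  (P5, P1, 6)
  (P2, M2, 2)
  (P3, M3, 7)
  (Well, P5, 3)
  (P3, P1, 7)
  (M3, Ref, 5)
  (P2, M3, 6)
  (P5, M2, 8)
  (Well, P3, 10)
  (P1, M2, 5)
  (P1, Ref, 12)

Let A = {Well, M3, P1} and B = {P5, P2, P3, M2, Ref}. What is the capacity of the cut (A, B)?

42

Edges leaving {Well, M3, P1}: Well→P5 (3), Well→P2 (7), Well→P3 (10), M3→Ref (5), P1→M2 (5), P1→Ref (12).
Cut capacity = 3 + 7 + 10 + 5 + 5 + 12 = 42.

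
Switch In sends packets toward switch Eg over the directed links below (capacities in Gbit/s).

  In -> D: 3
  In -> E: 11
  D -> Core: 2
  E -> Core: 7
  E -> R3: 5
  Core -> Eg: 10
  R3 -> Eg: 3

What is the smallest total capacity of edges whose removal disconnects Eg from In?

Augment In→D→Core→Eg: bottleneck 2, flow now 2.
Augment In→E→Core→Eg: bottleneck 7, flow now 9.
Augment In→E→R3→Eg: bottleneck 3, flow now 12.
No augmenting path remains; maximum flow = 12.
By max-flow min-cut, the minimum cut capacity equals the max flow.
In the residual graph, reachable from In: {In, D, E, R3}.
Min-cut edges: D→Core (2), E→Core (7), R3→Eg (3); capacity 2 + 7 + 3 = 12.

12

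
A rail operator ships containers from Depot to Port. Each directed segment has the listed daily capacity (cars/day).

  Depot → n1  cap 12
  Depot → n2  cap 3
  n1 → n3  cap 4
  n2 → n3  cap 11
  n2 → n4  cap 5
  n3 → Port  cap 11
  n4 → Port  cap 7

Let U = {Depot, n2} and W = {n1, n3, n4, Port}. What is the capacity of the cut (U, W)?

28

Edges leaving {Depot, n2}: Depot→n1 (12), n2→n3 (11), n2→n4 (5).
Cut capacity = 12 + 11 + 5 = 28.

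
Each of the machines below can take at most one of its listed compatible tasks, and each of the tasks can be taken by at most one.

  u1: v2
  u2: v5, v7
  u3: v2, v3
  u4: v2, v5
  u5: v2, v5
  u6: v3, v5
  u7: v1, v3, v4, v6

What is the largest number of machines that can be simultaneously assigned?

5

Unit-capacity flow: source→left, listed edges, right→sink; max matching = max flow.
Augmenting path u1→v2 (+1); matched 1.
Augmenting path u2→v5 (+1); matched 2.
Augmenting path u3→v3 (+1); matched 3.
Augmenting path u7→v1 (+1); matched 4.
Augmenting path u4→v5→u2→v7 (+1); matched 5.
No augmenting path remains; maximum matching = 5.
König certificate: {u2, u7, v2, v3, v5} is a vertex cover of size 5 (every listed pair touches it), so no matching can be larger.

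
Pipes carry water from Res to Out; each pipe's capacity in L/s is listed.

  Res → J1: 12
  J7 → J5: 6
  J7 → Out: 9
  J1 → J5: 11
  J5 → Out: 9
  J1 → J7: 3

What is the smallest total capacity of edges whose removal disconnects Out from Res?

12

Augment Res→J1→J7→Out: bottleneck 3, flow now 3.
Augment Res→J1→J5→Out: bottleneck 9, flow now 12.
No augmenting path remains; maximum flow = 12.
By max-flow min-cut, the minimum cut capacity equals the max flow.
In the residual graph, reachable from Res: {Res}.
Min-cut edges: Res→J1 (12); capacity 12 = 12.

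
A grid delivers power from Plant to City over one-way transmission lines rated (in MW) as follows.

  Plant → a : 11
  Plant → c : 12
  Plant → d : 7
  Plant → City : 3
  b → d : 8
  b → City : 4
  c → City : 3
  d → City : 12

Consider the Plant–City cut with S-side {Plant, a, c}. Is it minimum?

Yes — it is a minimum cut (capacity 13).

Given cut capacity: 7 + 3 + 3 = 13.
Augment Plant→City: bottleneck 3, flow now 3.
Augment Plant→c→City: bottleneck 3, flow now 6.
Augment Plant→d→City: bottleneck 7, flow now 13.
No augmenting path remains; maximum flow = 13.
Cut capacity 13 equals the max flow, so it is a minimum cut.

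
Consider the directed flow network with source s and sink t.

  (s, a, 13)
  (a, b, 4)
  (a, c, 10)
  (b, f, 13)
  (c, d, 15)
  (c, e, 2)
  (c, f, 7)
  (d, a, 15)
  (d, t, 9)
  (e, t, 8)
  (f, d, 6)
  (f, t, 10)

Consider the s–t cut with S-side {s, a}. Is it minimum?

No — its capacity is 14, but the minimum cut has capacity 13.

Given cut capacity: 4 + 10 = 14.
Augment s→a→b→f→t: bottleneck 4, flow now 4.
Augment s→a→c→d→t: bottleneck 9, flow now 13.
No augmenting path remains; maximum flow = 13.
In the residual graph, reachable from s: {s}.
Min-cut edges: s→a (13); capacity 13 = 13.
Cut capacity 14 exceeds the max flow 13, so it is not minimum.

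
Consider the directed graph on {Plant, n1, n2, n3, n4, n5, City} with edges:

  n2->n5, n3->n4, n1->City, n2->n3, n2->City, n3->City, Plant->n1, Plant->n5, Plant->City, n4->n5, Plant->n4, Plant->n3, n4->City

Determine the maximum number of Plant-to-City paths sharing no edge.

4

Assign every edge capacity 1; by Menger, the answer equals the max flow.
Path Plant→City (+1); total 1.
Path Plant→n1→City (+1); total 2.
Path Plant→n3→City (+1); total 3.
Path Plant→n4→City (+1); total 4.
No residual Plant→City path; max flow = 4.
Certifying cut of size 4: {Plant→City, Plant→n1, Plant→n3, Plant→n4}.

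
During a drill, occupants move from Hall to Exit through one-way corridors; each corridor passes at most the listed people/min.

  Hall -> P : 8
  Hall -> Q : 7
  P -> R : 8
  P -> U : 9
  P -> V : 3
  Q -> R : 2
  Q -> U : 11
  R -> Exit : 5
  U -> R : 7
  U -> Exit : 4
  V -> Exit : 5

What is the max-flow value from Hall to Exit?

Augment Hall→P→R→Exit: bottleneck 5, flow now 5.
Augment Hall→P→U→Exit: bottleneck 3, flow now 8.
Augment Hall→Q→U→Exit: bottleneck 1, flow now 9.
Augment Hall→Q→R→P→V→Exit: bottleneck 2, flow now 11. (uses reverse residual edge)
Augment Hall→Q→U→P→V→Exit: bottleneck 1, flow now 12. (uses reverse residual edge)
No augmenting path remains; maximum flow = 12.
In the residual graph, reachable from Hall: {Hall, P, Q, R, U}.
Min-cut edges: P→V (3), R→Exit (5), U→Exit (4); capacity 3 + 5 + 4 = 12.
This cut is saturated, so no flow can exceed 12.

12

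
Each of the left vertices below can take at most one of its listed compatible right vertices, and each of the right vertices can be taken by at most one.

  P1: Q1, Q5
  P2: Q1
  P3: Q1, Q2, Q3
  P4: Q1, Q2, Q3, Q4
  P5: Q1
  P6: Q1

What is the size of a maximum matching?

4

Unit-capacity flow: source→left, listed edges, right→sink; max matching = max flow.
Augmenting path P1→Q1 (+1); matched 1.
Augmenting path P3→Q2 (+1); matched 2.
Augmenting path P4→Q3 (+1); matched 3.
Augmenting path P2→Q1→P1→Q5 (+1); matched 4.
No augmenting path remains; maximum matching = 4.
König certificate: {P1, P3, P4, Q1} is a vertex cover of size 4 (every listed pair touches it), so no matching can be larger.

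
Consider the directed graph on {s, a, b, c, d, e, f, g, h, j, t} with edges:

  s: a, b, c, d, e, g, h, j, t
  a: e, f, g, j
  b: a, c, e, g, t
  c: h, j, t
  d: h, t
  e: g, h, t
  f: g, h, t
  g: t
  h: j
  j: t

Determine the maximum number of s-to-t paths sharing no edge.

Assign every edge capacity 1; by Menger, the answer equals the max flow.
Path s→t (+1); total 1.
Path s→b→t (+1); total 2.
Path s→c→t (+1); total 3.
Path s→d→t (+1); total 4.
Path s→e→t (+1); total 5.
Path s→g→t (+1); total 6.
Path s→j→t (+1); total 7.
Path s→a→f→t (+1); total 8.
No residual s→t path; max flow = 8.
Certifying cut of size 8: {j→t, s→a, s→b, s→c, s→d, s→e, s→g, s→t}.

8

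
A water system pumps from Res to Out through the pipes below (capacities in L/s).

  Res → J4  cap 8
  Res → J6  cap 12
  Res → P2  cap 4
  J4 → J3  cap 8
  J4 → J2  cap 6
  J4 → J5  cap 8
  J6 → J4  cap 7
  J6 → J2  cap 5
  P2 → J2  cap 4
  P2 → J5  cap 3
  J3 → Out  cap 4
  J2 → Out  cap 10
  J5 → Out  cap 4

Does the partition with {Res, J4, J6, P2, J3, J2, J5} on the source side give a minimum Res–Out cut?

Given cut capacity: 4 + 10 + 4 = 18.
Augment Res→J4→J3→Out: bottleneck 4, flow now 4.
Augment Res→J4→J2→Out: bottleneck 4, flow now 8.
Augment Res→J6→J2→Out: bottleneck 5, flow now 13.
Augment Res→P2→J2→Out: bottleneck 1, flow now 14.
Augment Res→P2→J5→Out: bottleneck 3, flow now 17.
Augment Res→J6→J4→J5→Out: bottleneck 1, flow now 18.
No augmenting path remains; maximum flow = 18.
Cut capacity 18 equals the max flow, so it is a minimum cut.

Yes — it is a minimum cut (capacity 18).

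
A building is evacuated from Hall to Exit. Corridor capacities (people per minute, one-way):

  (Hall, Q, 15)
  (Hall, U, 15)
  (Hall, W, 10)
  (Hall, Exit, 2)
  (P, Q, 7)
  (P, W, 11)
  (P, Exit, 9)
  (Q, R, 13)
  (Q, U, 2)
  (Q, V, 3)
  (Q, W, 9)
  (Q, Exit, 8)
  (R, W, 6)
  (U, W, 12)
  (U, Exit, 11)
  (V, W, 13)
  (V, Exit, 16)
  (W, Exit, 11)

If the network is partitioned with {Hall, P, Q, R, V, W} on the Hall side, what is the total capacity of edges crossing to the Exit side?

63

Edges leaving {Hall, P, Q, R, V, W}: Hall→U (15), Hall→Exit (2), P→Exit (9), Q→U (2), Q→Exit (8), V→Exit (16), W→Exit (11).
Cut capacity = 15 + 2 + 9 + 2 + 8 + 16 + 11 = 63.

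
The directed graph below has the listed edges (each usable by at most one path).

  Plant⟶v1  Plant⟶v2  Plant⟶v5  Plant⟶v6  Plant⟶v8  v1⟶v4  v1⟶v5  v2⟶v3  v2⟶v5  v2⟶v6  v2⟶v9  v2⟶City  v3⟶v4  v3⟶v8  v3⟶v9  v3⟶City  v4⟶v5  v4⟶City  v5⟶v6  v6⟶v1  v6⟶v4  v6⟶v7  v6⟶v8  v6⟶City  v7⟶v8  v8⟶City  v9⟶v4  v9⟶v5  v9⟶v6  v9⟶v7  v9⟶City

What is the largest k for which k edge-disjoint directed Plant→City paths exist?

Assign every edge capacity 1; by Menger, the answer equals the max flow.
Path Plant→v2→City (+1); total 1.
Path Plant→v6→City (+1); total 2.
Path Plant→v8→City (+1); total 3.
Path Plant→v1→v4→City (+1); total 4.
No residual Plant→City path; max flow = 4.
Certifying cut of size 4: {Plant→v2, v4→City, v6→City, v8→City}.

4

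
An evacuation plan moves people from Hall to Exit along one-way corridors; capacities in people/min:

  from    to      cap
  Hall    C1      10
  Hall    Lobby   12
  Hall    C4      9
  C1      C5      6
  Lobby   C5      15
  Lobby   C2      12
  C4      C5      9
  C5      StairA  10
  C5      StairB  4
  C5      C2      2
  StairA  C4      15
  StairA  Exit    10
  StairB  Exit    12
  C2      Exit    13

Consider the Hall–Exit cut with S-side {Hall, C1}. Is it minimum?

Yes — it is a minimum cut (capacity 27).

Given cut capacity: 12 + 9 + 6 = 27.
Augment Hall→Lobby→C2→Exit: bottleneck 12, flow now 12.
Augment Hall→C1→C5→StairA→Exit: bottleneck 6, flow now 18.
Augment Hall→C4→C5→StairA→Exit: bottleneck 4, flow now 22.
Augment Hall→C4→C5→StairB→Exit: bottleneck 4, flow now 26.
Augment Hall→C4→C5→C2→Exit: bottleneck 1, flow now 27.
No augmenting path remains; maximum flow = 27.
Cut capacity 27 equals the max flow, so it is a minimum cut.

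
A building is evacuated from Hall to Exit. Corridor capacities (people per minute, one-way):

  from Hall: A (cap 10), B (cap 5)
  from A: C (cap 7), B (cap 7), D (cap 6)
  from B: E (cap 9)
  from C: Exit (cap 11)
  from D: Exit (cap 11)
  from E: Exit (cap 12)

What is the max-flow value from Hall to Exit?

15

Augment Hall→A→C→Exit: bottleneck 7, flow now 7.
Augment Hall→A→D→Exit: bottleneck 3, flow now 10.
Augment Hall→B→E→Exit: bottleneck 5, flow now 15.
No augmenting path remains; maximum flow = 15.
In the residual graph, reachable from Hall: {Hall}.
Min-cut edges: Hall→A (10), Hall→B (5); capacity 10 + 5 = 15.
This cut is saturated, so no flow can exceed 15.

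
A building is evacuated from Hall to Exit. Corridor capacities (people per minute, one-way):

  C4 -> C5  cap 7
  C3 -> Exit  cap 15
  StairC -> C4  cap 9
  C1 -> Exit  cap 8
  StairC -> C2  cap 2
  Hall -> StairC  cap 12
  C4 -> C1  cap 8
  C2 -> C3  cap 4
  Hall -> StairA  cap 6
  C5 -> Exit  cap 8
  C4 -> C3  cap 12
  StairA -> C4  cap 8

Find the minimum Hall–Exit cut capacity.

17

Augment Hall→StairA→C4→C5→Exit: bottleneck 6, flow now 6.
Augment Hall→StairC→C2→C3→Exit: bottleneck 2, flow now 8.
Augment Hall→StairC→C4→C5→Exit: bottleneck 1, flow now 9.
Augment Hall→StairC→C4→C3→Exit: bottleneck 8, flow now 17.
No augmenting path remains; maximum flow = 17.
By max-flow min-cut, the minimum cut capacity equals the max flow.
In the residual graph, reachable from Hall: {Hall, StairC}.
Min-cut edges: Hall→StairA (6), StairC→C2 (2), StairC→C4 (9); capacity 6 + 2 + 9 = 17.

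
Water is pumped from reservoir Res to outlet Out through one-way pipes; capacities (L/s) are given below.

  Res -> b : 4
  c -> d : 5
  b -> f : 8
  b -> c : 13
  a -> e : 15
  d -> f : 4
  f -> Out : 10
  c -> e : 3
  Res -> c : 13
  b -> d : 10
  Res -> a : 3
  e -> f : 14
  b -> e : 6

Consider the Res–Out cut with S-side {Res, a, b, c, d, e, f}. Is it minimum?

Yes — it is a minimum cut (capacity 10).

Given cut capacity: 10 = 10.
Augment Res→b→f→Out: bottleneck 4, flow now 4.
Augment Res→a→e→f→Out: bottleneck 3, flow now 7.
Augment Res→c→d→f→Out: bottleneck 3, flow now 10.
No augmenting path remains; maximum flow = 10.
Cut capacity 10 equals the max flow, so it is a minimum cut.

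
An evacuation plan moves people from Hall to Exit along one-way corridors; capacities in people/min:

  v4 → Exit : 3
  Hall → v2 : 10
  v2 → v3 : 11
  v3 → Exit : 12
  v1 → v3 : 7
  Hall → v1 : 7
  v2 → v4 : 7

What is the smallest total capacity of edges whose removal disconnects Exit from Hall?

Augment Hall→v1→v3→Exit: bottleneck 7, flow now 7.
Augment Hall→v2→v3→Exit: bottleneck 5, flow now 12.
Augment Hall→v2→v4→Exit: bottleneck 3, flow now 15.
No augmenting path remains; maximum flow = 15.
By max-flow min-cut, the minimum cut capacity equals the max flow.
In the residual graph, reachable from Hall: {Hall, v1, v2, v3, v4}.
Min-cut edges: v3→Exit (12), v4→Exit (3); capacity 12 + 3 = 15.

15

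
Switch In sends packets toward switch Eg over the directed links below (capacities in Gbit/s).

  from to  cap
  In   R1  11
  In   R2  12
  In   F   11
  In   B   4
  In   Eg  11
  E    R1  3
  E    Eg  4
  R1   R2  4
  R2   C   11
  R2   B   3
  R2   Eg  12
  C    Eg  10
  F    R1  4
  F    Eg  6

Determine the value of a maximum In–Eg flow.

Augment In→Eg: bottleneck 11, flow now 11.
Augment In→R2→Eg: bottleneck 12, flow now 23.
Augment In→F→Eg: bottleneck 6, flow now 29.
Augment In→R1→R2→C→Eg: bottleneck 4, flow now 33.
No augmenting path remains; maximum flow = 33.
In the residual graph, reachable from In: {In, R1, F, B}.
Min-cut edges: In→R2 (12), In→Eg (11), R1→R2 (4), F→Eg (6); capacity 12 + 11 + 4 + 6 = 33.
This cut is saturated, so no flow can exceed 33.

33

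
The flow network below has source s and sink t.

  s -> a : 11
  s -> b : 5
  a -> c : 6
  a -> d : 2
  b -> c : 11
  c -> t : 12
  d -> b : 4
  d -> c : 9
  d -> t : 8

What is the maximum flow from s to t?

Augment s→a→c→t: bottleneck 6, flow now 6.
Augment s→a→d→t: bottleneck 2, flow now 8.
Augment s→b→c→t: bottleneck 5, flow now 13.
No augmenting path remains; maximum flow = 13.
In the residual graph, reachable from s: {s, a}.
Min-cut edges: s→b (5), a→c (6), a→d (2); capacity 5 + 6 + 2 = 13.
This cut is saturated, so no flow can exceed 13.

13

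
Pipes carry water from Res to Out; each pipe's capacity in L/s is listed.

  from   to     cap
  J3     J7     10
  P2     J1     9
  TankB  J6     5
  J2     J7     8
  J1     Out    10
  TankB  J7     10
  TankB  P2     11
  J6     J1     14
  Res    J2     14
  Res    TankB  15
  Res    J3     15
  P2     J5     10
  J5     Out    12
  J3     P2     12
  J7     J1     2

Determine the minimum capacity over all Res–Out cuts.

20

Augment Res→J3→P2→J1→Out: bottleneck 9, flow now 9.
Augment Res→J3→P2→J5→Out: bottleneck 3, flow now 12.
Augment Res→J3→J7→J1→Out: bottleneck 1, flow now 13.
Augment Res→TankB→P2→J5→Out: bottleneck 7, flow now 20.
No augmenting path remains; maximum flow = 20.
By max-flow min-cut, the minimum cut capacity equals the max flow.
In the residual graph, reachable from Res: {Res, J3, TankB, J2, P2, J6, J7, J1}.
Min-cut edges: P2→J5 (10), J1→Out (10); capacity 10 + 10 = 20.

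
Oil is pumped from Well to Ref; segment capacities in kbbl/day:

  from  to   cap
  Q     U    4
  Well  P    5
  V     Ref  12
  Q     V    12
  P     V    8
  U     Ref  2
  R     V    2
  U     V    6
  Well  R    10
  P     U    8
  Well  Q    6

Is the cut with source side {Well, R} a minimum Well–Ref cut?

Given cut capacity: 5 + 6 + 2 = 13.
Augment Well→P→U→Ref: bottleneck 2, flow now 2.
Augment Well→P→V→Ref: bottleneck 3, flow now 5.
Augment Well→Q→V→Ref: bottleneck 6, flow now 11.
Augment Well→R→V→Ref: bottleneck 2, flow now 13.
No augmenting path remains; maximum flow = 13.
Cut capacity 13 equals the max flow, so it is a minimum cut.

Yes — it is a minimum cut (capacity 13).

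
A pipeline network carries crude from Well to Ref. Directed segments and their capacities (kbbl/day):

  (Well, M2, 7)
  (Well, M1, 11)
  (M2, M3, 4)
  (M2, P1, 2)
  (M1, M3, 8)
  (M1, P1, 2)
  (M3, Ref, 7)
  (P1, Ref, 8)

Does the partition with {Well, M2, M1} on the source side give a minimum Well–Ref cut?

No — its capacity is 16, but the minimum cut has capacity 11.

Given cut capacity: 4 + 2 + 8 + 2 = 16.
Augment Well→M2→M3→Ref: bottleneck 4, flow now 4.
Augment Well→M2→P1→Ref: bottleneck 2, flow now 6.
Augment Well→M1→M3→Ref: bottleneck 3, flow now 9.
Augment Well→M1→P1→Ref: bottleneck 2, flow now 11.
No augmenting path remains; maximum flow = 11.
In the residual graph, reachable from Well: {Well, M2, M1, M3}.
Min-cut edges: M2→P1 (2), M1→P1 (2), M3→Ref (7); capacity 2 + 2 + 7 = 11.
Cut capacity 16 exceeds the max flow 11, so it is not minimum.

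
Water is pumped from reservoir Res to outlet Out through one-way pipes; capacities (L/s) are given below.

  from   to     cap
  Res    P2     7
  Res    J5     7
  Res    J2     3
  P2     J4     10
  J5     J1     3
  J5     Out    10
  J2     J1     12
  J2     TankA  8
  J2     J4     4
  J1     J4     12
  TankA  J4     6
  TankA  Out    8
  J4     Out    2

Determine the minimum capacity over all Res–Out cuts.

Augment Res→J5→Out: bottleneck 7, flow now 7.
Augment Res→P2→J4→Out: bottleneck 2, flow now 9.
Augment Res→J2→TankA→Out: bottleneck 3, flow now 12.
No augmenting path remains; maximum flow = 12.
By max-flow min-cut, the minimum cut capacity equals the max flow.
In the residual graph, reachable from Res: {Res, P2, J4}.
Min-cut edges: Res→J5 (7), Res→J2 (3), J4→Out (2); capacity 7 + 3 + 2 = 12.

12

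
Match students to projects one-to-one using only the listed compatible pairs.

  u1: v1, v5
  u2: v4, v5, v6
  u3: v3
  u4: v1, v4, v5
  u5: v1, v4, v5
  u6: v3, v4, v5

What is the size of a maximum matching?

Unit-capacity flow: source→left, listed edges, right→sink; max matching = max flow.
Augmenting path u1→v1 (+1); matched 1.
Augmenting path u2→v4 (+1); matched 2.
Augmenting path u3→v3 (+1); matched 3.
Augmenting path u4→v5 (+1); matched 4.
Augmenting path u5→v4→u2→v6 (+1); matched 5.
No augmenting path remains; maximum matching = 5.
König certificate: {u2, v1, v3, v4, v5} is a vertex cover of size 5 (every listed pair touches it), so no matching can be larger.

5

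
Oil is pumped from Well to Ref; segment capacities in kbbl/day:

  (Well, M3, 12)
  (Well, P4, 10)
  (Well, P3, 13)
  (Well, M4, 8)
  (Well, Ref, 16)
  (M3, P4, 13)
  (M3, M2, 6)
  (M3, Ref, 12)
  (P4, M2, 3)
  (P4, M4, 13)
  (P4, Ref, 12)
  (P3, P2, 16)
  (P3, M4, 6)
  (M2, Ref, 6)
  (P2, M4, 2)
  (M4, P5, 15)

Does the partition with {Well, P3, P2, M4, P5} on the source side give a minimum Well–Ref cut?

Given cut capacity: 12 + 10 + 16 = 38.
Augment Well→Ref: bottleneck 16, flow now 16.
Augment Well→M3→Ref: bottleneck 12, flow now 28.
Augment Well→P4→Ref: bottleneck 10, flow now 38.
No augmenting path remains; maximum flow = 38.
Cut capacity 38 equals the max flow, so it is a minimum cut.

Yes — it is a minimum cut (capacity 38).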